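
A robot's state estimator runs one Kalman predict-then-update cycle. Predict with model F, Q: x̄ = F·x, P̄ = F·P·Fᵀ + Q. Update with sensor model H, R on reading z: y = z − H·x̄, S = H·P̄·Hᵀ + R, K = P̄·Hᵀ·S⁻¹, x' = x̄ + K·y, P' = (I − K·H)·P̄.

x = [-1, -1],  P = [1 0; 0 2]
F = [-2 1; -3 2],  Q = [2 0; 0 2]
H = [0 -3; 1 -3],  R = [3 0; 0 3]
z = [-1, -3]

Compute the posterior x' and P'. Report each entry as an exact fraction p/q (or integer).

x' = [-57/449, 278/449]
P' = [960/449 186/449; 186/449 109/449]

x̄ = F·x = [1, 1]
P̄ = F·P·Fᵀ + Q = [8 10; 10 19]
y = z − H·x̄ = [2, -1]
S = H·P̄·Hᵀ + R = [174 141; 141 122]
K = P̄·Hᵀ·S⁻¹ = [-186/449 134/449; -109/449 -47/449]
x' = x̄ + K·y = [-57/449, 278/449]
P' = (I − K·H)·P̄ = [960/449 186/449; 186/449 109/449]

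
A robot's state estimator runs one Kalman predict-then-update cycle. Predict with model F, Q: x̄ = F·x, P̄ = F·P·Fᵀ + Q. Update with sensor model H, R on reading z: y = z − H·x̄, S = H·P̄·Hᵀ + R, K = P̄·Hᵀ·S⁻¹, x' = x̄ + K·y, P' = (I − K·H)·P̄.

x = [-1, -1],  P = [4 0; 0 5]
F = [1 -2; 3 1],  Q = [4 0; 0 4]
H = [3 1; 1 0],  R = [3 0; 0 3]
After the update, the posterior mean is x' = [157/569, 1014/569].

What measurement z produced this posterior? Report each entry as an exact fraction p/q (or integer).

x̄ = F·x = [1, -4]
P̄ = F·P·Fᵀ + Q = [28 2; 2 45]
S = H·P̄·Hᵀ + R = [312 86; 86 31]
K = P̄·Hᵀ·S⁻¹ = [129/1138 335/569; 1409/2276 -1881/1138]
x' − x̄ = [-412/569, 3290/569] = K·y
y = (KᵀK)⁻¹·Kᵀ·(x' − x̄) = [4, -2]
z = y + H·x̄ = [4, -2] + [-1, 1] = [3, -1]

z = [3, -1]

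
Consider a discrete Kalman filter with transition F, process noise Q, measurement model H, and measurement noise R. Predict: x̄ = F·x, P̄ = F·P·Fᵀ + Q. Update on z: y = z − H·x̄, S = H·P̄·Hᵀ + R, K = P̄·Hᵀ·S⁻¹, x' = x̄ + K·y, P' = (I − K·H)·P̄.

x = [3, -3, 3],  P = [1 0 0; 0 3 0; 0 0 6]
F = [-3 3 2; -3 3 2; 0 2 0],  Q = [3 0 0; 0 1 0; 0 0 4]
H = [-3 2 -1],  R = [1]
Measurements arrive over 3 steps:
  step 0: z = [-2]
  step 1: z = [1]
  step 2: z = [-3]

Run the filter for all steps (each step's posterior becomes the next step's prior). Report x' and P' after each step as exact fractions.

step 0: x̄ = F·x = [-12, -12, -6]
step 0: P̄ = F·P·Fᵀ + Q = [63 60 18; 60 61 18; 18 18 16]
step 0: y = z − H·x̄ = [-20]
step 0: S = H·P̄·Hᵀ + R = [144]
step 0: K = P̄·Hᵀ·S⁻¹ = [-29/48; -19/36; -17/72]
step 0: x' = x̄ + K·y = [1/12, -13/9, -23/18]
step 0: P' = (I − K·H)·P̄ = [167/16 169/12 -61/24; 169/12 188/9 1/18; -61/24 1/18 287/36]
step 1: x̄ = F·x = [-257/36, -257/36, -26/9]
step 1: P̄ = F·P·Fᵀ + Q = [13607/144 13175/144 739/18; 13175/144 13319/144 739/18; 739/18 739/18 788/9]
step 1: y = z − H·x̄ = [-325/36]
step 1: S = H·P̄·Hᵀ + R = [42215/144]
step 1: K = P̄·Hᵀ·S⁻¹ = [-20383/42215; -18799/42215; -3704/8443]
step 1: x' = x̄ + K·y = [-23471/8443, -26331/8443, 9048/8443]
step 1: P' = (I − K·H)·P̄ = [1103839/42215 1201407/42215 -177664/8443; 1201407/42215 1450411/42215 -136920/8443; -177664/8443 -136920/8443 262856/8443]
step 2: x̄ = F·x = [9516/8443, 9516/8443, -52662/8443]
step 2: P̄ = F·P·Fᵀ + Q = [9191329/42215 9064684/42215 -1244376/42215; 9064684/42215 9106899/42215 -1244376/42215; -1244376/42215 -1244376/42215 5970504/42215]
step 2: y = z − H·x̄ = [-68475/8443]
step 2: S = H·P̄·Hᵀ + R = [13897316/42215]
step 2: K = P̄·Hᵀ·S⁻¹ = [-8200243/13897316; -3867939/6948658; -1181532/3474329]
step 2: x' = x̄ + K·y = [82169667/13897316, 39201771/6948658, -12088086/3474329]
step 2: P' = (I − K·H)·P̄ = [1432922381/13897316 740716553/6948658 -331925172/3474329; 740716553/6948658 395106270/3474329 -318928320/3474329; -331925172/3474329 -318928320/3474329 359100408/3474329]

step 0: x' = [1/12, -13/9, -23/18], P' = [167/16 169/12 -61/24; 169/12 188/9 1/18; -61/24 1/18 287/36]
step 1: x' = [-23471/8443, -26331/8443, 9048/8443], P' = [1103839/42215 1201407/42215 -177664/8443; 1201407/42215 1450411/42215 -136920/8443; -177664/8443 -136920/8443 262856/8443]
step 2: x' = [82169667/13897316, 39201771/6948658, -12088086/3474329], P' = [1432922381/13897316 740716553/6948658 -331925172/3474329; 740716553/6948658 395106270/3474329 -318928320/3474329; -331925172/3474329 -318928320/3474329 359100408/3474329]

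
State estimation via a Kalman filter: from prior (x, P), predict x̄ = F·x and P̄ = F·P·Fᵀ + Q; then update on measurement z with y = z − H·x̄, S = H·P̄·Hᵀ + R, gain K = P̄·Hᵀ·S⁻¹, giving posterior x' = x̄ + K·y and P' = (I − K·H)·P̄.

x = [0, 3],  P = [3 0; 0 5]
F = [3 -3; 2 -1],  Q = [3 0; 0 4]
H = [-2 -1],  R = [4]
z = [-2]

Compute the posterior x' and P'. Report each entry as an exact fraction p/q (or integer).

x̄ = F·x = [-9, -3]
P̄ = F·P·Fᵀ + Q = [75 33; 33 21]
y = z − H·x̄ = [-23]
S = H·P̄·Hᵀ + R = [457]
K = P̄·Hᵀ·S⁻¹ = [-183/457; -87/457]
x' = x̄ + K·y = [96/457, 630/457]
P' = (I − K·H)·P̄ = [786/457 -840/457; -840/457 2028/457]

x' = [96/457, 630/457]
P' = [786/457 -840/457; -840/457 2028/457]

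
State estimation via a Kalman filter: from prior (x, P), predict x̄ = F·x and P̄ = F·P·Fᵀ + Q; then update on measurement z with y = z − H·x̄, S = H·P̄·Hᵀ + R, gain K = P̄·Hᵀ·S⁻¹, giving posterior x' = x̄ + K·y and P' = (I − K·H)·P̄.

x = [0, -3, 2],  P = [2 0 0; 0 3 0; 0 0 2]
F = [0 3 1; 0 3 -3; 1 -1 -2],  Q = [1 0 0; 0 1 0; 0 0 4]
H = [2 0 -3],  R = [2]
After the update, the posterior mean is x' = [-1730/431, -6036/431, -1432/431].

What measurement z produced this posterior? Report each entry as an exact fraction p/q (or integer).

z = [2]

x̄ = F·x = [-7, -15, -1]
P̄ = F·P·Fᵀ + Q = [30 21 -13; 21 46 3; -13 3 17]
S = H·P̄·Hᵀ + R = [431]
K = P̄·Hᵀ·S⁻¹ = [99/431; 33/431; -77/431]
x' − x̄ = [1287/431, 429/431, -1001/431] = K·y
y = (KᵀK)⁻¹·Kᵀ·(x' − x̄) = [13]
z = y + H·x̄ = [13] + [-11] = [2]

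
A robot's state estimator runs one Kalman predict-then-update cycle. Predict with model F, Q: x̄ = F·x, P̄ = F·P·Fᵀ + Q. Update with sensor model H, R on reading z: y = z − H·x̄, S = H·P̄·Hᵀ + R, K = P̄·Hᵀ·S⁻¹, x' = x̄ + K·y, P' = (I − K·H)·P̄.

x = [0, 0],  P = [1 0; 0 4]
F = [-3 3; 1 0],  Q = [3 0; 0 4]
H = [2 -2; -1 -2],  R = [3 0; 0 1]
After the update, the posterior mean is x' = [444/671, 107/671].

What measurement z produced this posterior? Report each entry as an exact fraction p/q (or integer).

z = [1, -1]

x̄ = F·x = [0, 0]
P̄ = F·P·Fᵀ + Q = [48 -3; -3 5]
S = H·P̄·Hᵀ + R = [239 -70; -70 57]
K = P̄·Hᵀ·S⁻¹ = [2874/8723 -2898/8723; -1402/8723 -2793/8723]
x' − x̄ = [444/671, 107/671] = K·y
y = (KᵀK)⁻¹·Kᵀ·(x' − x̄) = [1, -1]
z = y + H·x̄ = [1, -1] + [0, 0] = [1, -1]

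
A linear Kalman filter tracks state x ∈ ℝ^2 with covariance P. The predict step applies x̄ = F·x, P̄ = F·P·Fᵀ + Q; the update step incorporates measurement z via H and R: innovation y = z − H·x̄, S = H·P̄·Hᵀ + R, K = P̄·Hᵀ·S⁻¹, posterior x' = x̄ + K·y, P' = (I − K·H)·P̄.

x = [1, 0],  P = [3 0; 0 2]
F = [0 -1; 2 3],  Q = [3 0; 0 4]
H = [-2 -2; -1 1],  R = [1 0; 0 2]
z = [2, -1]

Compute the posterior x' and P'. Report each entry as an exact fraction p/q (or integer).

x' = [3/127, -2398/2413]
P' = [64/127 -50/127; -50/127 1274/2413]

x̄ = F·x = [0, 2]
P̄ = F·P·Fᵀ + Q = [5 -6; -6 34]
y = z − H·x̄ = [6, -3]
S = H·P̄·Hᵀ + R = [109 -58; -58 53]
K = P̄·Hᵀ·S⁻¹ = [-28/127 -57/127; -648/2413 1112/2413]
x' = x̄ + K·y = [3/127, -2398/2413]
P' = (I − K·H)·P̄ = [64/127 -50/127; -50/127 1274/2413]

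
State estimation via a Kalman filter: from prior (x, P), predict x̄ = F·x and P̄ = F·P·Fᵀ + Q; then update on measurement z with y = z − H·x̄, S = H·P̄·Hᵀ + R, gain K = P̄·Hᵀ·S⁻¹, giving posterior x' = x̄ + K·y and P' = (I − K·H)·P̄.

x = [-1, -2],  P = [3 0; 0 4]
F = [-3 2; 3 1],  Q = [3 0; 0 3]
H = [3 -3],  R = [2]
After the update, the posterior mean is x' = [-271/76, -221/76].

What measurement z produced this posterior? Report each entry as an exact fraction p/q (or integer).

z = [-2]

x̄ = F·x = [-1, -5]
P̄ = F·P·Fᵀ + Q = [46 -19; -19 34]
S = H·P̄·Hᵀ + R = [1064]
K = P̄·Hᵀ·S⁻¹ = [195/1064; -159/1064]
x' − x̄ = [-195/76, 159/76] = K·y
y = (KᵀK)⁻¹·Kᵀ·(x' − x̄) = [-14]
z = y + H·x̄ = [-14] + [12] = [-2]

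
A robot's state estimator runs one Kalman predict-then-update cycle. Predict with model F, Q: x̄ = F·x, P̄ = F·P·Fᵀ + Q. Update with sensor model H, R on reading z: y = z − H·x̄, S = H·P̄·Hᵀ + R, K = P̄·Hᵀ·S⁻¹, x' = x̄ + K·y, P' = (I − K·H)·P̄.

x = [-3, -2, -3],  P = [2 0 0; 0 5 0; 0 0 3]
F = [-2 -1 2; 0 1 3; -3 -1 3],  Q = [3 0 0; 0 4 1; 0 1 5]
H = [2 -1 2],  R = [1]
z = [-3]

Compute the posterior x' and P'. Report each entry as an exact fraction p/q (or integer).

x' = [-1476/505, -6347/505, -2444/505]
P' = [1371/505 2497/505 -66/505; 2497/505 16884/505 5963/505; -66/505 5963/505 3126/505]

x̄ = F·x = [2, -11, 2]
P̄ = F·P·Fᵀ + Q = [28 13 35; 13 36 23; 35 23 55]
y = z − H·x̄ = [-22]
S = H·P̄·Hᵀ + R = [505]
K = P̄·Hᵀ·S⁻¹ = [113/505; 36/505; 157/505]
x' = x̄ + K·y = [-1476/505, -6347/505, -2444/505]
P' = (I − K·H)·P̄ = [1371/505 2497/505 -66/505; 2497/505 16884/505 5963/505; -66/505 5963/505 3126/505]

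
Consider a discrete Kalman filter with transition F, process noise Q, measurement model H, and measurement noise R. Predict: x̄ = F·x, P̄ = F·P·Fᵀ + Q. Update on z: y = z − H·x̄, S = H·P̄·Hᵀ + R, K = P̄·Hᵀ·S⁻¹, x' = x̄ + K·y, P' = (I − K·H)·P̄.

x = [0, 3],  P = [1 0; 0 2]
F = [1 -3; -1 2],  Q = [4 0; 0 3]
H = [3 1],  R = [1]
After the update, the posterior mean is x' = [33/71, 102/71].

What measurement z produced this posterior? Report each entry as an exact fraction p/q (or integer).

z = [3]

x̄ = F·x = [-9, 6]
P̄ = F·P·Fᵀ + Q = [23 -13; -13 12]
S = H·P̄·Hᵀ + R = [142]
K = P̄·Hᵀ·S⁻¹ = [28/71; -27/142]
x' − x̄ = [672/71, -324/71] = K·y
y = (KᵀK)⁻¹·Kᵀ·(x' − x̄) = [24]
z = y + H·x̄ = [24] + [-21] = [3]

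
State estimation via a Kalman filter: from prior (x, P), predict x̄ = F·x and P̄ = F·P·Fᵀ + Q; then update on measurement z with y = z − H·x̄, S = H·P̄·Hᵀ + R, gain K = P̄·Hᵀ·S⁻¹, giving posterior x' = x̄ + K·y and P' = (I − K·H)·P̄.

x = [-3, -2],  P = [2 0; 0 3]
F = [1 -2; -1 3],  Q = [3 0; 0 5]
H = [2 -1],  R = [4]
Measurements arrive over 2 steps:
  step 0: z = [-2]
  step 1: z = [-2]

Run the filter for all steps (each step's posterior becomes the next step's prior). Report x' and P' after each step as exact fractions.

step 0: x' = [-32/31, -20/93], P' = [41/31 46/31; 46/31 424/93]
step 1: x' = [-6467/9020, 503/902], P' = [23603/18040 2693/1804; 2693/1804 4199/902]

step 0: x̄ = F·x = [1, -3]
step 0: P̄ = F·P·Fᵀ + Q = [17 -20; -20 34]
step 0: y = z − H·x̄ = [-7]
step 0: S = H·P̄·Hᵀ + R = [186]
step 0: K = P̄·Hᵀ·S⁻¹ = [9/31; -37/93]
step 0: x' = x̄ + K·y = [-32/31, -20/93]
step 0: P' = (I − K·H)·P̄ = [41/31 46/31; 46/31 424/93]
step 1: x̄ = F·x = [-56/93, 12/31]
step 1: P̄ = F·P·Fᵀ + Q = [1546/93 -659/31; -659/31 1192/31]
step 1: y = z − H·x̄ = [-38/93]
step 1: S = H·P̄·Hᵀ + R = [18040/93]
step 1: K = P̄·Hᵀ·S⁻¹ = [5069/18040; -753/1804]
step 1: x' = x̄ + K·y = [-6467/9020, 503/902]
step 1: P' = (I − K·H)·P̄ = [23603/18040 2693/1804; 2693/1804 4199/902]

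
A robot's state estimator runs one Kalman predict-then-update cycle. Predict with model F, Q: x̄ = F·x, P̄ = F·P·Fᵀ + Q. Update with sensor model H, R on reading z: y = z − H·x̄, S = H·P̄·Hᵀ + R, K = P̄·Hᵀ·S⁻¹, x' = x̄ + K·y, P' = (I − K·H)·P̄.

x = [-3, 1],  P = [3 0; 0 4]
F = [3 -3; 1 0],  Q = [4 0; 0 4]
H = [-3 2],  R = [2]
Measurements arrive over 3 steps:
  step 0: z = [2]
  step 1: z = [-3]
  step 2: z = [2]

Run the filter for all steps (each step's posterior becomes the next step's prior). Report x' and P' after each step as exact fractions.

step 0: x' = [-56/25, -173/75], P' = [562/175 782/175; 782/175 3506/525]
step 1: x' = [-4925/16559, -32408/16559], P' = [28952/16559 39468/16559; 39468/16559 61454/16559]
step 2: x' = [152025/231764, 215385/115882], P' = [998789/579410 135531/57941; 135531/57941 210422/57941]

step 0: x̄ = F·x = [-12, -3]
step 0: P̄ = F·P·Fᵀ + Q = [67 9; 9 7]
step 0: y = z − H·x̄ = [-28]
step 0: S = H·P̄·Hᵀ + R = [525]
step 0: K = P̄·Hᵀ·S⁻¹ = [-61/175; -13/525]
step 0: x' = x̄ + K·y = [-56/25, -173/75]
step 0: P' = (I − K·H)·P̄ = [562/175 782/175; 782/175 3506/525]
step 1: x̄ = F·x = [1/5, -56/25]
step 1: P̄ = F·P·Fᵀ + Q = [88/7 -132/35; -132/35 1262/175]
step 1: y = z − H·x̄ = [52/25]
step 1: S = H·P̄·Hᵀ + R = [33118/175]
step 1: K = P̄·Hᵀ·S⁻¹ = [-3960/16559; 2252/16559]
step 1: x' = x̄ + K·y = [-4925/16559, -32408/16559]
step 1: P' = (I − K·H)·P̄ = [28952/16559 39468/16559; 39468/16559 61454/16559]
step 2: x̄ = F·x = [82449/16559, -4925/16559]
step 2: P̄ = F·P·Fᵀ + Q = [169466/16559 -31548/16559; -31548/16559 95188/16559]
step 2: y = z − H·x̄ = [290315/16559]
step 2: S = H·P̄·Hᵀ + R = [2317640/16559]
step 2: K = P̄·Hᵀ·S⁻¹ = [-285747/1158820; 14251/115882]
step 2: x' = x̄ + K·y = [152025/231764, 215385/115882]
step 2: P' = (I − K·H)·P̄ = [998789/579410 135531/57941; 135531/57941 210422/57941]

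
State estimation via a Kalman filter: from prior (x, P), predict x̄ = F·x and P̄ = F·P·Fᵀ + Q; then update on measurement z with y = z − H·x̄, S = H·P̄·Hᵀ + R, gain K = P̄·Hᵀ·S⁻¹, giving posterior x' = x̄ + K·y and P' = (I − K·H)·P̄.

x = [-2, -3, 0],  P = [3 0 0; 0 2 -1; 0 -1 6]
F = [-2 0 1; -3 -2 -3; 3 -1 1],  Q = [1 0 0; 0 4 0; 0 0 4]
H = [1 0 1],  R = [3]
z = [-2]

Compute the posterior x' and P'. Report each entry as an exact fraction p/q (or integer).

x' = [140/41, 612/41, -213/41]
P' = [715/41 402/41 -691/41; 402/41 1721/41 -522/41; -691/41 -522/41 781/41]

x̄ = F·x = [4, 12, -3]
P̄ = F·P·Fᵀ + Q = [19 2 -11; 2 81 -42; -11 -42 41]
y = z − H·x̄ = [-3]
S = H·P̄·Hᵀ + R = [41]
K = P̄·Hᵀ·S⁻¹ = [8/41; -40/41; 30/41]
x' = x̄ + K·y = [140/41, 612/41, -213/41]
P' = (I − K·H)·P̄ = [715/41 402/41 -691/41; 402/41 1721/41 -522/41; -691/41 -522/41 781/41]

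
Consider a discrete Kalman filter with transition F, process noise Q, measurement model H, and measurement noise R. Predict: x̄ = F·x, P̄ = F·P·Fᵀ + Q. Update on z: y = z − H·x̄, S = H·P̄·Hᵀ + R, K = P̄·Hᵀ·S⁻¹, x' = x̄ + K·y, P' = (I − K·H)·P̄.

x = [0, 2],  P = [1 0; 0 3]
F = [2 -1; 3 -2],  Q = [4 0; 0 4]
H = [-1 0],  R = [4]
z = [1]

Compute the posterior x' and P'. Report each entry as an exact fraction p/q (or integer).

x̄ = F·x = [-2, -4]
P̄ = F·P·Fᵀ + Q = [11 12; 12 25]
y = z − H·x̄ = [-1]
S = H·P̄·Hᵀ + R = [15]
K = P̄·Hᵀ·S⁻¹ = [-11/15; -4/5]
x' = x̄ + K·y = [-19/15, -16/5]
P' = (I − K·H)·P̄ = [44/15 16/5; 16/5 77/5]

x' = [-19/15, -16/5]
P' = [44/15 16/5; 16/5 77/5]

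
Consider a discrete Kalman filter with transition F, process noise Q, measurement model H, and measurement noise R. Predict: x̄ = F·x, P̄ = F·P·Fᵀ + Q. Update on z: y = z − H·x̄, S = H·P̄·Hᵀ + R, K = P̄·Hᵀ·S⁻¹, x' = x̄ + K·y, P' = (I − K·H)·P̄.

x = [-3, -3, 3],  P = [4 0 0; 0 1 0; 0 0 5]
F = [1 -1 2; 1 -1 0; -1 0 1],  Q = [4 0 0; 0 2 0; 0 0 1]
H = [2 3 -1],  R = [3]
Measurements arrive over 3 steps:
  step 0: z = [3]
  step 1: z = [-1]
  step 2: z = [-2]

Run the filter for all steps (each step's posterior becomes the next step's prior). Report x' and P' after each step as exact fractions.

step 0: x̄ = F·x = [6, 0, 6]
step 0: P̄ = F·P·Fᵀ + Q = [29 5 6; 5 7 -4; 6 -4 10]
step 0: y = z − H·x̄ = [-3]
step 0: S = H·P̄·Hᵀ + R = [252]
step 0: K = P̄·Hᵀ·S⁻¹ = [67/252; 5/36; -5/126]
step 0: x' = x̄ + K·y = [437/84, -5/12, 257/42]
step 0: P' = (I − K·H)·P̄ = [2819/252 -155/36 1091/126; -155/36 77/36 -47/18; 1091/126 -47/18 605/63]
step 1: x̄ = F·x = [125/7, 118/21, 11/12]
step 1: P̄ = F·P·Fᵀ + Q = [766/7 934/21 -7/3; 934/21 1508/63 -38/9; -7/3 -38/9 161/36]
step 1: y = z − H·x̄ = [-4423/84]
step 1: S = H·P̄·Hᵀ + R = [309707/252]
step 1: K = P̄·Hᵀ·S⁻¹ = [89364/309707; 41576/309707; -5495/309707]
step 1: x' = x̄ + K·y = [825042/309707, -448916/309707, 573236/309707]
step 1: P' = (I − K·H)·P̄ = [2200618/309707 -969054/309707 1225982/309707; -969054/309707 553924/309707 -401064/309707; 1225982/309707 -401064/309707 1265257/309707]
step 2: x̄ = F·x = [2420430/309707, 1273958/309707, -251806/309707]
step 2: P̄ = F·P·Fᵀ + Q = [17500690/309707 7946742/309707 -1464076/309707; 7946742/309707 5312064/309707 -1542626/309707; -1464076/309707 -1542626/309707 1323618/309707]
step 2: y = z − H·x̄ = [-9533954/309707]
step 2: S = H·P̄·Hᵀ + R = [230537039/309707]
step 2: K = P̄·Hᵀ·S⁻¹ = [60305682/230537039; 33372302/230537039; -8879648/230537039]
step 2: x' = x̄ + K·y = [-54738294/230537039, -79027878/230537039, 85911994/230537039]
step 2: P' = (I − K·H)·P̄ = [1284381598/230537039 -582876918/230537039 639215396/230537039; -582876918/230537039 358135156/230537039 -191465274/230537039; 639215396/230537039 -191465274/230537039 730673914/230537039]

step 0: x' = [437/84, -5/12, 257/42], P' = [2819/252 -155/36 1091/126; -155/36 77/36 -47/18; 1091/126 -47/18 605/63]
step 1: x' = [825042/309707, -448916/309707, 573236/309707], P' = [2200618/309707 -969054/309707 1225982/309707; -969054/309707 553924/309707 -401064/309707; 1225982/309707 -401064/309707 1265257/309707]
step 2: x' = [-54738294/230537039, -79027878/230537039, 85911994/230537039], P' = [1284381598/230537039 -582876918/230537039 639215396/230537039; -582876918/230537039 358135156/230537039 -191465274/230537039; 639215396/230537039 -191465274/230537039 730673914/230537039]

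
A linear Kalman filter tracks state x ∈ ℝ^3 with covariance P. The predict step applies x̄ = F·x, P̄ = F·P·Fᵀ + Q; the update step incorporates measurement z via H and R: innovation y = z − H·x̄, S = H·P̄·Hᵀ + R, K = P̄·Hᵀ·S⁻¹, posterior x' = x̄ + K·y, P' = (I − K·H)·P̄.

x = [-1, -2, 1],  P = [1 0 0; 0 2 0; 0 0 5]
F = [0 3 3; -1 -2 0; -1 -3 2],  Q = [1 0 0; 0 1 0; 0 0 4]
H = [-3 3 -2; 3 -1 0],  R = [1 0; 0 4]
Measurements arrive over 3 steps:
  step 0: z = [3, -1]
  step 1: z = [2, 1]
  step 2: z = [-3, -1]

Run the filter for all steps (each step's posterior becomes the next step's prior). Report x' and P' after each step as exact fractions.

step 0: x' = [37/1895, 52432/28425, 74537/56850], P' = [232/379 1856/1895 1118/1895; 1856/1895 115796/28425 134468/28425; 1118/1895 134468/28425 371413/56850]
step 1: x' = [383903805/3944760641, -2823810890/3944760641, -301128453/136026229], P' = [2185089407/3944760641 2929230321/3944760641 42724842/136026229; 2929230321/3944760641 11314898179/3944760641 437535958/136026229; 42724842/136026229 437535958/136026229 624579920/136026229]
step 2: x' = [-55103862605331/188214785331434, -159184006393443/188214785331434, 52249109669229/94107392665717], P' = [103631518034027/188214785331434 137240320047501/188214785331434 28091278513356/94107392665717; 137240320047501/188214785331434 528867249866179/188214785331434 296157254929596/94107392665717; 28091278513356/94107392665717 296157254929596/94107392665717 424267792439852/94107392665717]

step 0: x̄ = F·x = [-3, 5, 9]
step 0: P̄ = F·P·Fᵀ + Q = [64 -12 12; -12 10 13; 12 13 43]
step 0: y = z − H·x̄ = [-3, 13]
step 0: S = H·P̄·Hᵀ + R = [1043 -796; -796 662]
step 0: K = P̄·Hᵀ·S⁻¹ = [-148/1895 406/1895; -5068/28425 -8069/28425; -18319/28425 -42079/56850]
step 0: x' = x̄ + K·y = [37/1895, 52432/28425, 74537/56850]
step 0: P' = (I − K·H)·P̄ = [232/379 1856/1895 1118/1895; 1856/1895 115796/28425 134468/28425; 1118/1895 134468/28425 371413/56850]
step 1: x̄ = F·x = [179401/18950, -105419/28425, -83314/28425]
step 1: P̄ = F·P·Fᵀ + Q = [3441581/18950 -545138/9475 -155053/9475; -545138/9475 620369/28425 279964/28425; -155053/9475 279964/28425 402434/28425]
step 1: y = z − H·x̄ = [2027567/56850, -1768597/56850]
step 1: S = H·P̄·Hᵀ + R = [148357603/56850 -129193073/56850; -129193073/56850 114015793/56850]
step 1: K = P̄·Hᵀ·S⁻¹ = [-245618094/3944760641 906509475/3944760641; -220081990/3944760641 -631801804/3944760641; -64726492/136026229 -77340358/136026229]
step 1: x' = x̄ + K·y = [383903805/3944760641, -2823810890/3944760641, -301128453/136026229]
step 1: P' = (I − K·H)·P̄ = [2185089407/3944760641 2929230321/3944760641 42724842/136026229; 2929230321/3944760641 11314898179/3944760641 437535958/136026229; 42724842/136026229 437535958/136026229 624579920/136026229]
step 2: x̄ = F·x = [-34669608081/3944760641, 5263717975/3944760641, -9377921409/3944760641]
step 2: P̄ = F·P·Fᵀ + Q = [497187973448/3944760641 -156525397983/3944760641 -43727558094/3944760641; -156525397983/3944760641 63106364048/3944760641 31488418122/3944760641; -43727558094/3944760641 31488418122/3944760641 52606273172/3944760641]
step 2: y = z − H·x̄ = [-150390102909/3944760641, 105327781577/3944760641]
step 2: S = H·P̄·Hᵀ + R = [7171884339895/3944760641 -6216973444164/3944760641; -6216973444164/3944760641 5492729555542/3944760641]
step 2: K = P̄·Hᵀ·S⁻¹ = [-5769354006501/94107392665717 43413558513645/188214785331434; -4874115131175/94107392665717 -29286572430919/188214785331434; -44337655630984/94107392665717 -52970854847382/94107392665717]
step 2: x' = x̄ + K·y = [-55103862605331/188214785331434, -159184006393443/188214785331434, 52249109669229/94107392665717]
step 2: P' = (I − K·H)·P̄ = [103631518034027/188214785331434 137240320047501/188214785331434 28091278513356/94107392665717; 137240320047501/188214785331434 528867249866179/188214785331434 296157254929596/94107392665717; 28091278513356/94107392665717 296157254929596/94107392665717 424267792439852/94107392665717]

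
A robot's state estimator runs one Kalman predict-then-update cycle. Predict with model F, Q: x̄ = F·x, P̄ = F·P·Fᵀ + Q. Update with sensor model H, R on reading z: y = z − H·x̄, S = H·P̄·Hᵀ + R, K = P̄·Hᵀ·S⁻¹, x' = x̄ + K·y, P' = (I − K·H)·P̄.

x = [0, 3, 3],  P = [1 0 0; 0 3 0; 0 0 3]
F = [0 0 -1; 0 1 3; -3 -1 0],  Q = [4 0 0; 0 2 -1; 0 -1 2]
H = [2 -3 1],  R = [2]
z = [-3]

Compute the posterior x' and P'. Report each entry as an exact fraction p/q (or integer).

x' = [165/232, 153/116, -75/116]
P' = [1567/464 331/232 -533/232; 331/232 231/116 303/116; -533/232 303/116 1455/116]

x̄ = F·x = [-3, 12, -3]
P̄ = F·P·Fᵀ + Q = [7 -9 0; -9 32 -4; 0 -4 14]
y = z − H·x̄ = [42]
S = H·P̄·Hᵀ + R = [464]
K = P̄·Hᵀ·S⁻¹ = [41/464; -59/232; 13/232]
x' = x̄ + K·y = [165/232, 153/116, -75/116]
P' = (I − K·H)·P̄ = [1567/464 331/232 -533/232; 331/232 231/116 303/116; -533/232 303/116 1455/116]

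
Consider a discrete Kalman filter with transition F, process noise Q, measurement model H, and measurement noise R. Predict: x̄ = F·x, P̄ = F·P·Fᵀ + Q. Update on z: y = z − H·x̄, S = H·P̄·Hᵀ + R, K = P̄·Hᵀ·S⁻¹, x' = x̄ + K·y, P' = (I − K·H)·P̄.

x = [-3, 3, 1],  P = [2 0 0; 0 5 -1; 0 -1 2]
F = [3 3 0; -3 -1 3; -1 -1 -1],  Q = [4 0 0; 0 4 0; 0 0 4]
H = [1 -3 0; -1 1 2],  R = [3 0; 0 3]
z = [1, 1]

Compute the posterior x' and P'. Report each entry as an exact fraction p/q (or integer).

x̄ = F·x = [0, 9, -1]
P̄ = F·P·Fᵀ + Q = [67 -42 -18; -42 51 7; -18 7 11]
y = z − H·x̄ = [28, -6]
S = H·P̄·Hᵀ + R = [781 -466; -466 349]
K = P̄·Hᵀ·S⁻¹ = [-71/18471 -7769/18471; -18193/55413 -7303/55413; 8291/55413 18533/55413]
x' = x̄ + K·y = [44626/18471, 33131/55413, 65537/55413]
P' = (I − K·H)·P̄ = [41585/6157 41656/18471 29896/18471; 41656/18471 59849/55413 21605/55413; 29896/18471 21605/55413 61841/55413]

x' = [44626/18471, 33131/55413, 65537/55413]
P' = [41585/6157 41656/18471 29896/18471; 41656/18471 59849/55413 21605/55413; 29896/18471 21605/55413 61841/55413]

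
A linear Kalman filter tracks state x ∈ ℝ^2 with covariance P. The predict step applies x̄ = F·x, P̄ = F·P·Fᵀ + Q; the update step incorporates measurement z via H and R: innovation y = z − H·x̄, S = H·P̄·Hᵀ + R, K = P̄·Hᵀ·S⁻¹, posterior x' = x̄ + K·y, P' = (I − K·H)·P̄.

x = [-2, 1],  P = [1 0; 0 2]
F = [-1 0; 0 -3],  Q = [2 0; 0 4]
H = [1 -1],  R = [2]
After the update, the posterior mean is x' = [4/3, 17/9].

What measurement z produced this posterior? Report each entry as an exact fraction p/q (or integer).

x̄ = F·x = [2, -3]
P̄ = F·P·Fᵀ + Q = [3 0; 0 22]
S = H·P̄·Hᵀ + R = [27]
K = P̄·Hᵀ·S⁻¹ = [1/9; -22/27]
x' − x̄ = [-2/3, 44/9] = K·y
y = (KᵀK)⁻¹·Kᵀ·(x' − x̄) = [-6]
z = y + H·x̄ = [-6] + [5] = [-1]

z = [-1]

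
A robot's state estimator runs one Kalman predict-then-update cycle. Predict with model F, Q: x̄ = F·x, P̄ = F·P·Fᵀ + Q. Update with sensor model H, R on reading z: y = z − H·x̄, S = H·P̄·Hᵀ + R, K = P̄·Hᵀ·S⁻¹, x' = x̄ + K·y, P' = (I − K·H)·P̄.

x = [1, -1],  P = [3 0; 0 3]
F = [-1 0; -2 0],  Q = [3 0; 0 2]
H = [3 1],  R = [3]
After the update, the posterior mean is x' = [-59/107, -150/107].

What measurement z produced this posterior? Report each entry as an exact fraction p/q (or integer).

z = [-3]

x̄ = F·x = [-1, -2]
P̄ = F·P·Fᵀ + Q = [6 6; 6 14]
S = H·P̄·Hᵀ + R = [107]
K = P̄·Hᵀ·S⁻¹ = [24/107; 32/107]
x' − x̄ = [48/107, 64/107] = K·y
y = (KᵀK)⁻¹·Kᵀ·(x' − x̄) = [2]
z = y + H·x̄ = [2] + [-5] = [-3]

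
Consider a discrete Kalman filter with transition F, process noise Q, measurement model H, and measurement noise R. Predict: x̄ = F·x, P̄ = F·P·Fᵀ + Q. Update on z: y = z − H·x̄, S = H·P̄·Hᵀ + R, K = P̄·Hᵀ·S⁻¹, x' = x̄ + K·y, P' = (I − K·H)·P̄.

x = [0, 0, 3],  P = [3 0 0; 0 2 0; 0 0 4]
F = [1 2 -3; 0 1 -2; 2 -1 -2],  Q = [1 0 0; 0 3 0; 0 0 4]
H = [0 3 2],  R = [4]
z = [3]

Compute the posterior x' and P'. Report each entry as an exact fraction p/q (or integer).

x̄ = F·x = [-9, -6, -6]
P̄ = F·P·Fᵀ + Q = [48 28 26; 28 21 14; 26 14 34]
y = z − H·x̄ = [33]
S = H·P̄·Hᵀ + R = [497]
K = P̄·Hᵀ·S⁻¹ = [136/497; 13/71; 110/497]
x' = x̄ + K·y = [15/497, 3/71, 648/497]
P' = (I − K·H)·P̄ = [5360/497 220/71 -2038/497; 220/71 308/71 -436/71; -2038/497 -436/71 4798/497]

x' = [15/497, 3/71, 648/497]
P' = [5360/497 220/71 -2038/497; 220/71 308/71 -436/71; -2038/497 -436/71 4798/497]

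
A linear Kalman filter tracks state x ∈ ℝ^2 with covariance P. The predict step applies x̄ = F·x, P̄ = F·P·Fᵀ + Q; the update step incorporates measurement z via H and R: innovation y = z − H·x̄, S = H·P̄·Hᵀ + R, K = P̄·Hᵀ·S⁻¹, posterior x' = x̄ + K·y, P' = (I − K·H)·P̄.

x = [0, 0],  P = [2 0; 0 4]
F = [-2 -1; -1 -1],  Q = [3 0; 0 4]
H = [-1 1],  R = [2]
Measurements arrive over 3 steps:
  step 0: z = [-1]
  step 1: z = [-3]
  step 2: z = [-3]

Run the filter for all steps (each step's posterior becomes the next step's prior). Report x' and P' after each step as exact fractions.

step 0: x̄ = F·x = [0, 0]
step 0: P̄ = F·P·Fᵀ + Q = [15 8; 8 10]
step 0: y = z − H·x̄ = [-1]
step 0: S = H·P̄·Hᵀ + R = [11]
step 0: K = P̄·Hᵀ·S⁻¹ = [-7/11; 2/11]
step 0: x' = x̄ + K·y = [7/11, -2/11]
step 0: P' = (I − K·H)·P̄ = [116/11 102/11; 102/11 106/11]
step 1: x̄ = F·x = [-12/11, -5/11]
step 1: P̄ = F·P·Fᵀ + Q = [1011/11 644/11; 644/11 470/11]
step 1: y = z − H·x̄ = [-40/11]
step 1: S = H·P̄·Hᵀ + R = [215/11]
step 1: K = P̄·Hᵀ·S⁻¹ = [-367/215; -174/215]
step 1: x' = x̄ + K·y = [220/43, 107/43]
step 1: P' = (I − K·H)·P̄ = [7516/215 6782/215; 6782/215 6434/215]
step 2: x̄ = F·x = [-547/43, -327/43]
step 2: P̄ = F·P·Fᵀ + Q = [64271/215 41812/215; 41812/215 28374/215]
step 2: y = z − H·x̄ = [-349/43]
step 2: S = H·P̄·Hᵀ + R = [9451/215]
step 2: K = P̄·Hᵀ·S⁻¹ = [-22459/9451; -13438/9451]
step 2: x' = x̄ + K·y = [62058/9451, 37195/9451]
step 2: P' = (I − K·H)·P̄ = [479156/9451 434238/9451; 434238/9451 407362/9451]

step 0: x' = [7/11, -2/11], P' = [116/11 102/11; 102/11 106/11]
step 1: x' = [220/43, 107/43], P' = [7516/215 6782/215; 6782/215 6434/215]
step 2: x' = [62058/9451, 37195/9451], P' = [479156/9451 434238/9451; 434238/9451 407362/9451]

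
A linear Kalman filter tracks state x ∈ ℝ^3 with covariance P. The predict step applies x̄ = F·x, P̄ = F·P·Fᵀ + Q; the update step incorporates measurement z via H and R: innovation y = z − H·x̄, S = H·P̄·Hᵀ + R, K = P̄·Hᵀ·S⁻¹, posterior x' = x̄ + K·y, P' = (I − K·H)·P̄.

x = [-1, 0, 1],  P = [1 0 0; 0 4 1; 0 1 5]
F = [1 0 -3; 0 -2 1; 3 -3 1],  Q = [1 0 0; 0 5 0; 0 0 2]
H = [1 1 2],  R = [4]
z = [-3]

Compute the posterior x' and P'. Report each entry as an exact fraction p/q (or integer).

x' = [-1164/323, 567/323, -194/323]
P' = [14157/323 -4859/323 -4585/323; -4859/323 3385/323 859/323; -4585/323 859/323 2089/323]

x̄ = F·x = [-4, 1, -2]
P̄ = F·P·Fᵀ + Q = [47 -9 -3; -9 22 24; -3 24 46]
y = z − H·x̄ = [4]
S = H·P̄·Hᵀ + R = [323]
K = P̄·Hᵀ·S⁻¹ = [32/323; 61/323; 113/323]
x' = x̄ + K·y = [-1164/323, 567/323, -194/323]
P' = (I − K·H)·P̄ = [14157/323 -4859/323 -4585/323; -4859/323 3385/323 859/323; -4585/323 859/323 2089/323]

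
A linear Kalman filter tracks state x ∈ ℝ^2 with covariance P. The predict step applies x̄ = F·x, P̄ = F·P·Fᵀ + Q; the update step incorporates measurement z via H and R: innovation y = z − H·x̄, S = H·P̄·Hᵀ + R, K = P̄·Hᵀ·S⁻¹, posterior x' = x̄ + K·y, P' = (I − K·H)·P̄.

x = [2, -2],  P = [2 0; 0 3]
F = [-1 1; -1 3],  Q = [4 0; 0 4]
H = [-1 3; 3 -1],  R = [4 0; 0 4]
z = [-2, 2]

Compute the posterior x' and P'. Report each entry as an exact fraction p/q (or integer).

x̄ = F·x = [-4, -8]
P̄ = F·P·Fᵀ + Q = [9 11; 11 33]
y = z − H·x̄ = [18, 6]
S = H·P̄·Hᵀ + R = [244 -16; -16 52]
K = P̄·Hᵀ·S⁻¹ = [94/777 268/777; 286/777 88/777]
x' = x̄ + K·y = [64/259, -180/259]
P' = (I − K·H)·P̄ = [449/777 275/777; 275/777 473/777]

x' = [64/259, -180/259]
P' = [449/777 275/777; 275/777 473/777]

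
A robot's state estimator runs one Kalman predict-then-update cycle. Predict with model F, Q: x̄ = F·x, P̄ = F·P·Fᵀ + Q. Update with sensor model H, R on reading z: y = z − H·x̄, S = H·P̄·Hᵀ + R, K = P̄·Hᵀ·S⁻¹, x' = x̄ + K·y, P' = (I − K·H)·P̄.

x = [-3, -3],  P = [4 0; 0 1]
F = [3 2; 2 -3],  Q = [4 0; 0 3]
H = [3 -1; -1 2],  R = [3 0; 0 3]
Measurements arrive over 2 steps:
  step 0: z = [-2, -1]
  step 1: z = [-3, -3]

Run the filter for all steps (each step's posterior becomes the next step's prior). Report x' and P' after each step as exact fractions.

step 0: x' = [-24575/23909, -17993/23909], P' = [14016/23909 13782/23909; 13782/23909 27492/23909]
step 1: x' = [-30916636/18065341, -78745657/36130682], P' = [9307938/18065341 8337591/18065341; 8337591/18065341 34878465/36130682]

step 0: x̄ = F·x = [-15, 3]
step 0: P̄ = F·P·Fᵀ + Q = [44 18; 18 28]
step 0: y = z − H·x̄ = [46, -22]
step 0: S = H·P̄·Hᵀ + R = [319 -62; -62 87]
step 0: K = P̄·Hᵀ·S⁻¹ = [9422/23909 4516/23909; 4618/23909 13734/23909]
step 0: x' = x̄ + K·y = [-24575/23909, -17993/23909]
step 0: P' = (I − K·H)·P̄ = [14016/23909 13782/23909; 13782/23909 27492/23909]
step 1: x̄ = F·x = [-109711/23909, 4829/23909]
step 1: P̄ = F·P·Fᵀ + Q = [497132/23909 -149766/23909; -149766/23909 209835/23909]
step 1: y = z − H·x̄ = [262235/23909, -191096/23909]
step 1: S = H·P̄·Hᵀ + R = [5654346/23909 -2959428/23909; -2959428/23909 2007263/23909]
step 1: K = P̄·Hᵀ·S⁻¹ = [6528741/18065341 2455748/18065341; 5049027/36130682 8846958/18065341]
step 1: x' = x̄ + K·y = [-30916636/18065341, -78745657/36130682]
step 1: P' = (I − K·H)·P̄ = [9307938/18065341 8337591/18065341; 8337591/18065341 34878465/36130682]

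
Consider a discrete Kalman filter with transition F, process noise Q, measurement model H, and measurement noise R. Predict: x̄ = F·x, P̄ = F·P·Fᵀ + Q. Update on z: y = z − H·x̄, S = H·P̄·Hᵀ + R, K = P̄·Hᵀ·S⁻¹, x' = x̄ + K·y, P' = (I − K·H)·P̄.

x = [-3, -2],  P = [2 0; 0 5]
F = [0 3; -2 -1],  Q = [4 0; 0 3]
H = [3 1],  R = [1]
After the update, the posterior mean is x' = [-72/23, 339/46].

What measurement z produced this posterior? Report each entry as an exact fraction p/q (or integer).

z = [-2]

x̄ = F·x = [-6, 8]
P̄ = F·P·Fᵀ + Q = [49 -15; -15 16]
S = H·P̄·Hᵀ + R = [368]
K = P̄·Hᵀ·S⁻¹ = [33/92; -29/368]
x' − x̄ = [66/23, -29/46] = K·y
y = (KᵀK)⁻¹·Kᵀ·(x' − x̄) = [8]
z = y + H·x̄ = [8] + [-10] = [-2]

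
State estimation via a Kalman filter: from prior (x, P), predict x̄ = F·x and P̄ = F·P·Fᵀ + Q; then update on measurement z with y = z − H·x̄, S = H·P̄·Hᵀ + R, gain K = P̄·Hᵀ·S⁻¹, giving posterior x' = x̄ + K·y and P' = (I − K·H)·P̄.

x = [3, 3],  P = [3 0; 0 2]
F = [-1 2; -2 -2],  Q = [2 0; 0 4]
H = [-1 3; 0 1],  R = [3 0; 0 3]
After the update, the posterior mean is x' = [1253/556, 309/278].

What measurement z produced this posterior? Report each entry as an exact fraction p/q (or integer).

x̄ = F·x = [3, -12]
P̄ = F·P·Fᵀ + Q = [13 -2; -2 24]
S = H·P̄·Hᵀ + R = [244 74; 74 27]
K = P̄·Hᵀ·S⁻¹ = [-365/1112 459/556; 111/556 95/278]
x' − x̄ = [-415/556, 3645/278] = K·y
y = (KᵀK)⁻¹·Kᵀ·(x' − x̄) = [40, 15]
z = y + H·x̄ = [40, 15] + [-39, -12] = [1, 3]

z = [1, 3]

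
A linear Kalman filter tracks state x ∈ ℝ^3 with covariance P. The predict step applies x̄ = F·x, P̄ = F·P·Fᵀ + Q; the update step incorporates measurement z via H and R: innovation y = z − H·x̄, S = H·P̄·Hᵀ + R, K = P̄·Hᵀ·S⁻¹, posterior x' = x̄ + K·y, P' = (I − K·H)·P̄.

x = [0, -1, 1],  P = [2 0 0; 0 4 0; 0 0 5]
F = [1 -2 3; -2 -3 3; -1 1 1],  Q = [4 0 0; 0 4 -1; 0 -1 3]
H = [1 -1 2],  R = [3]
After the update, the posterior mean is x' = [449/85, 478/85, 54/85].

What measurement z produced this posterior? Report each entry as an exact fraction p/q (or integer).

z = [1]

x̄ = F·x = [5, 6, 0]
P̄ = F·P·Fᵀ + Q = [67 65 5; 65 93 6; 5 6 14]
S = H·P̄·Hᵀ + R = [85]
K = P̄·Hᵀ·S⁻¹ = [12/85; -16/85; 27/85]
x' − x̄ = [24/85, -32/85, 54/85] = K·y
y = (KᵀK)⁻¹·Kᵀ·(x' − x̄) = [2]
z = y + H·x̄ = [2] + [-1] = [1]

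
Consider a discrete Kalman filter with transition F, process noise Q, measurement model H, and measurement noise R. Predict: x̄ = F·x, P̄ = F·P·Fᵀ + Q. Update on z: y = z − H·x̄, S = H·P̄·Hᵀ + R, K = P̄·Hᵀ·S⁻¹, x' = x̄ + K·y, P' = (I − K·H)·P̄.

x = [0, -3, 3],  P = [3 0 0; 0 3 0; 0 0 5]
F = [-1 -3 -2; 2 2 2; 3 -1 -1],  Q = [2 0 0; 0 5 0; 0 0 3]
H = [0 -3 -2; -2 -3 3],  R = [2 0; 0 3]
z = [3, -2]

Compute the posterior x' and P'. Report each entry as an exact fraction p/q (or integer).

x̄ = F·x = [3, 0, 0]
P̄ = F·P·Fᵀ + Q = [52 -44 10; -44 49 2; 10 2 38]
y = z − H·x̄ = [3, 4]
S = H·P̄·Hᵀ + R = [619 -17; -17 310]
K = P̄·Hᵀ·S⁻¹ = [11902/63867 12602/63867; -47711/191601 -35374/191601; -23924/191601 53078/191601]
x' = x̄ + K·y = [277715/63867, -284629/191601, 140540/191601]
P' = (I − K·H)·P̄ = [419048/21289 -345040/63867 505658/63867; -345040/63867 309266/191601 -416188/191601; 505658/63867 -416188/191601 648206/191601]

x' = [277715/63867, -284629/191601, 140540/191601]
P' = [419048/21289 -345040/63867 505658/63867; -345040/63867 309266/191601 -416188/191601; 505658/63867 -416188/191601 648206/191601]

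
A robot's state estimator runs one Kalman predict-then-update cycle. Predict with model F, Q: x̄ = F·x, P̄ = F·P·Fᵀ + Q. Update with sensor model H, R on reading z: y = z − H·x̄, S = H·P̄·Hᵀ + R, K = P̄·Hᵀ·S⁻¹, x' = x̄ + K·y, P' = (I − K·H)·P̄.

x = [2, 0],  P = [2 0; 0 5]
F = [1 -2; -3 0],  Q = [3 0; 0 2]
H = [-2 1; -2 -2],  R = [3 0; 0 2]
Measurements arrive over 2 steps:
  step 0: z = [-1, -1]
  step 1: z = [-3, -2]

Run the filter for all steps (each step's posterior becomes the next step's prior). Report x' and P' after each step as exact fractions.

step 0: x̄ = F·x = [2, -6]
step 0: P̄ = F·P·Fᵀ + Q = [25 -6; -6 20]
step 0: y = z − H·x̄ = [9, -9]
step 0: S = H·P̄·Hᵀ + R = [147 48; 48 134]
step 0: K = P̄·Hᵀ·S⁻¹ = [-2840/8697 -483/2899; 2816/8697 -942/2899]
step 0: x' = x̄ + K·y = [125/223, -36/223]
step 0: P' = (I − K·H)·P̄ = [3323/8697 -1874/8697; -1874/8697 4700/8697]
step 1: x̄ = F·x = [197/223, -375/223]
step 1: P̄ = F·P·Fᵀ + Q = [18570/2899 -7071/2899; -7071/2899 15767/2899]
step 1: y = z − H·x̄ = [100/223, -802/223]
step 1: S = H·P̄·Hᵀ + R = [127028/2899 28604/2899; 28604/2899 86578/2899]
step 1: K = P̄·Hᵀ·S⁻¹ = [-546717/1755716 -142875/877858; 532415/1755716 -264297/877858]
step 1: x' = x̄ + K·y = [583381/438929, -203161/438929]
step 1: P' = (I − K·H)·P̄ = [641967/1755716 -356217/1755716; -356217/1755716 884811/1755716]

step 0: x' = [125/223, -36/223], P' = [3323/8697 -1874/8697; -1874/8697 4700/8697]
step 1: x' = [583381/438929, -203161/438929], P' = [641967/1755716 -356217/1755716; -356217/1755716 884811/1755716]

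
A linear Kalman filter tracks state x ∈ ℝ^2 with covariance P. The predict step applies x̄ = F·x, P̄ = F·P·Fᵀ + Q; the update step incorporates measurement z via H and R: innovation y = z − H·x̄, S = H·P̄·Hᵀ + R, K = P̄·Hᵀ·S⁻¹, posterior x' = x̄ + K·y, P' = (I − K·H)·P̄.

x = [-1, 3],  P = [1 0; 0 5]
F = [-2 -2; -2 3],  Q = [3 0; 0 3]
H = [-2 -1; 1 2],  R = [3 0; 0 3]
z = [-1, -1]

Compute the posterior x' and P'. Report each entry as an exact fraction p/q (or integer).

x̄ = F·x = [-4, 11]
P̄ = F·P·Fᵀ + Q = [27 -26; -26 52]
y = z − H·x̄ = [2, -19]
S = H·P̄·Hᵀ + R = [59 -28; -28 134]
K = P̄·Hᵀ·S⁻¹ = [-742/1187 -753/2374; 364/1187 767/1187]
x' = x̄ + K·y = [1843/2374, -788/1187]
P' = (I − K·H)·P̄ = [3721/2374 -1495/1187; -1495/1187 1898/1187]

x' = [1843/2374, -788/1187]
P' = [3721/2374 -1495/1187; -1495/1187 1898/1187]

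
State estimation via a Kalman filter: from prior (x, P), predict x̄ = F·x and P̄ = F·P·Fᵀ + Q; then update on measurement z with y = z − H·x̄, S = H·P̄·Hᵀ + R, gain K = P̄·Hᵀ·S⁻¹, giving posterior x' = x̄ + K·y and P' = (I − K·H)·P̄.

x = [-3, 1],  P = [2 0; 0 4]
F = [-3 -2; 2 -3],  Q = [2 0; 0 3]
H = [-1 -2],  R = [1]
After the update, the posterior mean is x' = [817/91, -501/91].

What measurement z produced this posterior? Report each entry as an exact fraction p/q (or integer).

z = [2]

x̄ = F·x = [7, -9]
P̄ = F·P·Fᵀ + Q = [36 12; 12 47]
S = H·P̄·Hᵀ + R = [273]
K = P̄·Hᵀ·S⁻¹ = [-20/91; -106/273]
x' − x̄ = [180/91, 318/91] = K·y
y = (KᵀK)⁻¹·Kᵀ·(x' − x̄) = [-9]
z = y + H·x̄ = [-9] + [11] = [2]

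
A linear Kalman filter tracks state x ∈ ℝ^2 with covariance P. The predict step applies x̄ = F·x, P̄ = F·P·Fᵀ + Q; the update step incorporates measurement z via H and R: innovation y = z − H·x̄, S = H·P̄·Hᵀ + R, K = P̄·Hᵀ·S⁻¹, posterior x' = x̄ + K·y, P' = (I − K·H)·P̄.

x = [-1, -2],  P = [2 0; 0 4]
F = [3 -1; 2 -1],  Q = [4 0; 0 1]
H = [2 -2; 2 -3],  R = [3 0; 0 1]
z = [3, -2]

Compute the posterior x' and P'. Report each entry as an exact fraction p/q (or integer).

x' = [1057/223, 835/223]
P' = [1310/223 926/223; 926/223 1351/446]

x̄ = F·x = [-1, 0]
P̄ = F·P·Fᵀ + Q = [26 16; 16 13]
y = z − H·x̄ = [5, 0]
S = H·P̄·Hᵀ + R = [31 22; 22 30]
K = P̄·Hᵀ·S⁻¹ = [256/223 -158/223; 167/223 -349/446]
x' = x̄ + K·y = [1057/223, 835/223]
P' = (I − K·H)·P̄ = [1310/223 926/223; 926/223 1351/446]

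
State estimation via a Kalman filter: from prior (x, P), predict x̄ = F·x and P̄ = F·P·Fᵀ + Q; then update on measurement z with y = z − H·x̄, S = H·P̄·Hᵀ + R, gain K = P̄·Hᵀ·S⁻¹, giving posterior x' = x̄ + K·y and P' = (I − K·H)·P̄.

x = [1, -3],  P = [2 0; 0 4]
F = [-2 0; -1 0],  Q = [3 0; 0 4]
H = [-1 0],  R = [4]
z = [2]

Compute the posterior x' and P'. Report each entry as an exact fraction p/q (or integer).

x' = [-2, -1]
P' = [44/15 16/15; 16/15 74/15]

x̄ = F·x = [-2, -1]
P̄ = F·P·Fᵀ + Q = [11 4; 4 6]
y = z − H·x̄ = [0]
S = H·P̄·Hᵀ + R = [15]
K = P̄·Hᵀ·S⁻¹ = [-11/15; -4/15]
x' = x̄ + K·y = [-2, -1]
P' = (I − K·H)·P̄ = [44/15 16/15; 16/15 74/15]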